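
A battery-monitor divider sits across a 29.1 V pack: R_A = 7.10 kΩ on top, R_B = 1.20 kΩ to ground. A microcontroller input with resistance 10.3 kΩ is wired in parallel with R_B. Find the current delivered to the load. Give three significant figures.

I_L ≈ 0.371 mA

R_B‖R_L = 1.075 kΩ; V_out = 29.1 × 1.075/8.175 = 3.826 V.
I_L = V_out / R_L = 3.826 / 10.3 kΩ = 0.371 mA.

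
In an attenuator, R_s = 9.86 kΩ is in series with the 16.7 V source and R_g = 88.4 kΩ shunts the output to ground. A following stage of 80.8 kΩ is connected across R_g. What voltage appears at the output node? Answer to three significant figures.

V_out ≈ 13.5 V

The load sits in parallel with R_g: R_g‖R_L = (88.4 × 80.8) / (88.4 + 80.8) = 42.21 kΩ.
V_out = 16.7 × 42.21 / (9.86 + 42.21) = 16.7 × 42.21/52.07 = 13.5 V.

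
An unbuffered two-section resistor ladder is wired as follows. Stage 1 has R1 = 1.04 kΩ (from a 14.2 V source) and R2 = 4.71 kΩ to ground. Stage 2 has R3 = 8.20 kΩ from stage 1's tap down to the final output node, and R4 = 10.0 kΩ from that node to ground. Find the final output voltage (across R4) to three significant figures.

Stage 2 presents R3+R4 = 18.20 kΩ as a load on stage 1's tap.
Stage 1's lower leg becomes R2‖(R3+R4) = 3.742 kΩ, so V_mid = 14.2 × 3.742/4.782 = 11.11 V.
Stage 2 is itself unloaded: V_out = V_mid × R4/(R3+R4) = 11.11 × 10.0/18.20 = 6.11 V.

V_out ≈ 6.11 V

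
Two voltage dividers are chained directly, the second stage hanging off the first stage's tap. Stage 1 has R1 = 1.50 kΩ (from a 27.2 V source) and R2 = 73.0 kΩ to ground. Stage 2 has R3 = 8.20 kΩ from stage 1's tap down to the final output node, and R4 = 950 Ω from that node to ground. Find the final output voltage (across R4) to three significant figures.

V_out ≈ 2.38 V

Stage 2 presents R3+R4 = 9150 Ω as a load on stage 1's tap.
Stage 1's lower leg becomes R2‖(R3+R4) = 8131 Ω, so V_mid = 27.2 × 8131/9631 = 22.96 V.
Stage 2 is itself unloaded: V_out = V_mid × R4/(R3+R4) = 22.96 × 950/9150 = 2.38 V.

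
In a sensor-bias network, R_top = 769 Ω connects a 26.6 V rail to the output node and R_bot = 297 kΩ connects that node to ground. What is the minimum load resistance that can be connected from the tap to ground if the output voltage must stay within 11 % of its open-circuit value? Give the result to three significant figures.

R_L(min) ≈ 6.21 kΩ

Output resistance R_th = R_top‖R_bot = (769 × 297000)/297800 = 767.0 Ω.
The fractional drop is R_th/(R_th + R_L); requiring this ≤ 0.110 gives R_L ≥ R_th(1/0.110 − 1) = 767.0 × 8.091 = 6.21 kΩ.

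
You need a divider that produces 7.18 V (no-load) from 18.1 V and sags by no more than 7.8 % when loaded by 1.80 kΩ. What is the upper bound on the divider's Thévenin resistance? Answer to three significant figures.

R_th ≤ 152 Ω

Loading drop = R_th/(R_th + R_L) ≤ 0.0780, so R_th ≤ R_L · ε/(1−ε) = 1.80 kΩ × 0.0780/0.9220 = 152 Ω.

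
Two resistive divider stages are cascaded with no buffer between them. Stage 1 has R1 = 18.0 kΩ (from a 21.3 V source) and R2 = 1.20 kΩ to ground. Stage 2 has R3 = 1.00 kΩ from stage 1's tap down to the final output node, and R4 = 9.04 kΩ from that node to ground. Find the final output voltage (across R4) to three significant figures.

V_out ≈ 1.08 V

Stage 2 presents R3+R4 = 10.04 kΩ as a load on stage 1's tap.
Stage 1's lower leg becomes R2‖(R3+R4) = 1.072 kΩ, so V_mid = 21.3 × 1.072/19.07 = 1.197 V.
Stage 2 is itself unloaded: V_out = V_mid × R4/(R3+R4) = 1.197 × 9.04/10.04 = 1.08 V.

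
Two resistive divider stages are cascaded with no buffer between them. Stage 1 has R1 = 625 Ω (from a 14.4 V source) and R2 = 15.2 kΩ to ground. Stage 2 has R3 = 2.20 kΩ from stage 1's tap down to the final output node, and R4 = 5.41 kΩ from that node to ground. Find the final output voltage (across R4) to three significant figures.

Stage 2 presents R3+R4 = 7610 Ω as a load on stage 1's tap.
Stage 1's lower leg becomes R2‖(R3+R4) = 5071 Ω, so V_mid = 14.4 × 5071/5696 = 12.82 V.
Stage 2 is itself unloaded: V_out = V_mid × R4/(R3+R4) = 12.82 × 5410/7610 = 9.11 V.

V_out ≈ 9.11 V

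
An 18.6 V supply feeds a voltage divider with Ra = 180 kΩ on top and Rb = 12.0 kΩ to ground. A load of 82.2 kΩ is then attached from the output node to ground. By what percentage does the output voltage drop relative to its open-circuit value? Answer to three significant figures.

Unloaded V = 18.6 × 12.0/192.0 = 1.1625 V.
Loaded: Rb‖R_L = 10.47 kΩ, giving V = 18.6 × 10.47/190.5 = 1.0226 V.
Drop = (1.1625 − 1.0226) / 1.1625 = 12.0 %.

12.0 %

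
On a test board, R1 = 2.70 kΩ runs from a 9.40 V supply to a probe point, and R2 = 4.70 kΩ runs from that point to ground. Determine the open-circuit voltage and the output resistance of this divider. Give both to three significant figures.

V_th is the open-circuit tap voltage: 9.40 × 4.70/(2.70 + 4.70) = 5.97 V.
With the supply zeroed, R1 and R2 appear in parallel from the tap: R_th = R1‖R2 = (2.70 × 4.70)/7.400 = 1.71 kΩ.

V_th = 5.97 V, R_th = 1.71 kΩ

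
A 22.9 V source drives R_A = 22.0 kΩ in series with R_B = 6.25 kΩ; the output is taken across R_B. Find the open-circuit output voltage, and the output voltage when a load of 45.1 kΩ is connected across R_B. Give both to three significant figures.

Unloaded: 5.07 V; loaded: 4.57 V

Open-circuit: V = 22.9 × 6.25/(22.0 + 6.25) = 5.07 V.
With the load, R_B becomes R_B‖R_L = 5.489 kΩ, so V = 22.9 × 5.489/27.49 = 4.57 V.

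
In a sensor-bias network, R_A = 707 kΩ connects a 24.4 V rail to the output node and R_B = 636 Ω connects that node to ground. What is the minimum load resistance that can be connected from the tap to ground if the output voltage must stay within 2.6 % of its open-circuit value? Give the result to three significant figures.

Output resistance R_th = R_A‖R_B = (707000 × 636)/707600 = 635.4 Ω.
The fractional drop is R_th/(R_th + R_L); requiring this ≤ 0.0260 gives R_L ≥ R_th(1/0.0260 − 1) = 635.4 × 37.46 = 23.8 kΩ.

R_L(min) ≈ 23.8 kΩ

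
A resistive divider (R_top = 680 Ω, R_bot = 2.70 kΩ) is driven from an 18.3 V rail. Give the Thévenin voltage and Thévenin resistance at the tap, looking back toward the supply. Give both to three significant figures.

V_th = 14.6 V, R_th = 543 Ω

V_th is the open-circuit tap voltage: 18.3 × 2700/(680 + 2700) = 14.6 V.
With the supply zeroed, R_top and R_bot appear in parallel from the tap: R_th = R_top‖R_bot = (680 × 2700)/3380 = 543 Ω.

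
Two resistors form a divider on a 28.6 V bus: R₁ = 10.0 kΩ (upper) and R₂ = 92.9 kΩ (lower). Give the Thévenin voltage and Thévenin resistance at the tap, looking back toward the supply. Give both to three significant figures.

V_th = 25.8 V, R_th = 9.03 kΩ

V_th is the open-circuit tap voltage: 28.6 × 92.9/(10.0 + 92.9) = 25.8 V.
With the supply zeroed, R₁ and R₂ appear in parallel from the tap: R_th = R₁‖R₂ = (10.0 × 92.9)/102.9 = 9.03 kΩ.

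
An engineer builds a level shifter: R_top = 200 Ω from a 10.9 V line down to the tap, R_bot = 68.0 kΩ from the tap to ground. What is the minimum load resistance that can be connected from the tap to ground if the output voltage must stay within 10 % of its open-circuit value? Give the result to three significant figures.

Output resistance R_th = R_top‖R_bot = (200 × 68000)/68200 = 199.4 Ω.
The fractional drop is R_th/(R_th + R_L); requiring this ≤ 0.100 gives R_L ≥ R_th(1/0.100 − 1) = 199.4 × 9.000 = 1.79 kΩ.

R_L(min) ≈ 1.79 kΩ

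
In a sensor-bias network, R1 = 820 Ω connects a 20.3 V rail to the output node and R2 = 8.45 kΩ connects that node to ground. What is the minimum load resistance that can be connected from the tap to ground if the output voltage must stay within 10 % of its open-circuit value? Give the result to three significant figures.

Output resistance R_th = R1‖R2 = (820 × 8450)/9270 = 747.5 Ω.
The fractional drop is R_th/(R_th + R_L); requiring this ≤ 0.100 gives R_L ≥ R_th(1/0.100 − 1) = 747.5 × 9.000 = 6.73 kΩ.

R_L(min) ≈ 6.73 kΩ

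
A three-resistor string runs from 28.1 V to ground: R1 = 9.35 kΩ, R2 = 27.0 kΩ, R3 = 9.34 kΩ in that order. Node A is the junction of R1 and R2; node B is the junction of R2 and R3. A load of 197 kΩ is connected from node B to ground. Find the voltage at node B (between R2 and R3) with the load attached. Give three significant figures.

At node B, R3 is in parallel with the load: R3‖R_L = 8.917 kΩ.
Below node A the resistance is R2 + (R3‖R_L) = 35.92 kΩ, so V_A = 28.1 × 35.92/45.27 = 22.30 V.
Then V_B = V_A × (R3‖R_L)/(R2 + R3‖R_L) = 22.30 × 8.917/35.92 = 5.54 V.

V ≈ 5.54 V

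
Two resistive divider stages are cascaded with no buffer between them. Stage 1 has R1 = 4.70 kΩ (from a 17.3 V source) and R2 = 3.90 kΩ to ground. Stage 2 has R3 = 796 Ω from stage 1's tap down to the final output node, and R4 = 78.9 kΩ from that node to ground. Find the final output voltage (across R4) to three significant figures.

Stage 2 presents R3+R4 = 79700 Ω as a load on stage 1's tap.
Stage 1's lower leg becomes R2‖(R3+R4) = 3718 Ω, so V_mid = 17.3 × 3718/8418 = 7.641 V.
Stage 2 is itself unloaded: V_out = V_mid × R4/(R3+R4) = 7.641 × 78900/79700 = 7.56 V.

V_out ≈ 7.56 V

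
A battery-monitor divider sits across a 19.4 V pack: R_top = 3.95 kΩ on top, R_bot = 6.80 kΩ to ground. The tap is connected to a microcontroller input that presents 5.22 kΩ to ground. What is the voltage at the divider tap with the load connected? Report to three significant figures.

V_out ≈ 8.30 V

The load sits in parallel with R_bot: R_bot‖R_L = (6.80 × 5.22) / (6.80 + 5.22) = 2.953 kΩ.
V_out = 19.4 × 2.953 / (3.95 + 2.953) = 19.4 × 2.953/6.903 = 8.30 V.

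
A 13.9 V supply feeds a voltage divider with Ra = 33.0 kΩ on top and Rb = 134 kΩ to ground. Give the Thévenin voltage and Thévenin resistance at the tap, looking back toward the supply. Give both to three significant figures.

V_th is the open-circuit tap voltage: 13.9 × 134/(33.0 + 134) = 11.2 V.
With the supply zeroed, Ra and Rb appear in parallel from the tap: R_th = Ra‖Rb = (33.0 × 134)/167.0 = 26.5 kΩ.

V_th = 11.2 V, R_th = 26.5 kΩ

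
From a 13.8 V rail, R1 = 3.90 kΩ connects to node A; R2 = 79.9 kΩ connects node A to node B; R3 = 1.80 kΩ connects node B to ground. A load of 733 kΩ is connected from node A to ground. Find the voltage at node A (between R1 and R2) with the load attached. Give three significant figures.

V ≈ 13.1 V

Below node A the series string R2+R3 = 81.70 kΩ sits in parallel with the 733 kΩ load: 73.51 kΩ.
V_A = 13.8 × 73.51/(3.90 + 73.51) = 13.1 V.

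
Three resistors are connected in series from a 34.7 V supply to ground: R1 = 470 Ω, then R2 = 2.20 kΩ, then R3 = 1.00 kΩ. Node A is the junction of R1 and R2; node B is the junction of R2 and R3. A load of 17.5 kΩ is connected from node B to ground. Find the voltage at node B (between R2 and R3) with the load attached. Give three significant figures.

At node B, R3 is in parallel with the load: R3‖R_L = 945.9 Ω.
Below node A the resistance is R2 + (R3‖R_L) = 3146 Ω, so V_A = 34.7 × 3146/3616 = 30.19 V.
Then V_B = V_A × (R3‖R_L)/(R2 + R3‖R_L) = 30.19 × 945.9/3146 = 9.08 V.

V ≈ 9.08 V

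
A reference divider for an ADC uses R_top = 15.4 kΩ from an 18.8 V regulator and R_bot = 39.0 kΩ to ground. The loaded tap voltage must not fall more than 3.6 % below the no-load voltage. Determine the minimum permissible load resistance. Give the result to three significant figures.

Output resistance R_th = R_top‖R_bot = (15.4 × 39.0)/54.40 = 11.04 kΩ.
The fractional drop is R_th/(R_th + R_L); requiring this ≤ 0.0360 gives R_L ≥ R_th(1/0.0360 − 1) = 11.04 × 26.78 = 296 kΩ.

R_L(min) ≈ 296 kΩ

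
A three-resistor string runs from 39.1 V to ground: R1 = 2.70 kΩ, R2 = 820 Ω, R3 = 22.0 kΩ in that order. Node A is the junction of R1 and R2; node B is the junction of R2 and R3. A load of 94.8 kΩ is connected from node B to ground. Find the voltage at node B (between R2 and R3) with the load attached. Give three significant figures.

V ≈ 32.7 V

At node B, R3 is in parallel with the load: R3‖R_L = 17860 Ω.
Below node A the resistance is R2 + (R3‖R_L) = 18680 Ω, so V_A = 39.1 × 18680/21380 = 34.16 V.
Then V_B = V_A × (R3‖R_L)/(R2 + R3‖R_L) = 34.16 × 17860/18680 = 32.7 V.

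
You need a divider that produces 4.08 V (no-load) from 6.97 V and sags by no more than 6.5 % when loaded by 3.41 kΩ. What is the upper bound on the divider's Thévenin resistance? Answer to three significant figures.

Loading drop = R_th/(R_th + R_L) ≤ 0.0650, so R_th ≤ R_L · ε/(1−ε) = 3.41 kΩ × 0.0650/0.9350 = 237 Ω.

R_th ≤ 237 Ω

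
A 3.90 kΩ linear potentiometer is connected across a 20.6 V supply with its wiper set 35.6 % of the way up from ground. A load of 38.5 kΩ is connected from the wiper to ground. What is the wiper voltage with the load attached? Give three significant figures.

The wiper splits the pot into (1−α)R = 2.512 kΩ above and αR = 1.388 kΩ below.
Lower section ‖ load = 1.340 kΩ.
V_wiper = 20.6 × 1.340/(2.512 + 1.340) = 7.17 V.

V ≈ 7.17 V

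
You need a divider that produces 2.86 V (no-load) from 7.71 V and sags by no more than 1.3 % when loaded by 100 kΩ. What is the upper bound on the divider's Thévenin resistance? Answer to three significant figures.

R_th ≤ 1.32 kΩ

Loading drop = R_th/(R_th + R_L) ≤ 0.0130, so R_th ≤ R_L · ε/(1−ε) = 100 kΩ × 0.0130/0.9870 = 1.32 kΩ.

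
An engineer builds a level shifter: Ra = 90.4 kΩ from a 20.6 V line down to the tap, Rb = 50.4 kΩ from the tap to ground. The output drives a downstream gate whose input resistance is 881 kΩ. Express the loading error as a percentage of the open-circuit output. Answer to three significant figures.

3.54 %

The divider's output (Thévenin) resistance is Ra‖Rb = 32.36 kΩ.
Fractional drop under load = R_th/(R_th + R_L) = 32.36 / (32.36 + 881) = 0.03543.
So the output falls by 3.54 %.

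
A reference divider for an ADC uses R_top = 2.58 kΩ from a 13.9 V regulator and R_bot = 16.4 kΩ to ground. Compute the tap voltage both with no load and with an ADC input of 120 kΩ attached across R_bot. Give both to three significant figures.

Unloaded: 12.0 V; loaded: 11.8 V

Open-circuit: V = 13.9 × 16.4/(2.58 + 16.4) = 12.0 V.
With the load, R_bot becomes R_bot‖R_L = 14.43 kΩ, so V = 13.9 × 14.43/17.01 = 11.8 V.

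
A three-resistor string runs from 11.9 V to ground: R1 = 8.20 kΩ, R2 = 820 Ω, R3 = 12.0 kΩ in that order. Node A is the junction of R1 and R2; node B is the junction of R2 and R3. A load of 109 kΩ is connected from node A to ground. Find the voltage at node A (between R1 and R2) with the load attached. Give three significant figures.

V ≈ 6.94 V

Below node A the series string R2+R3 = 12820 Ω sits in parallel with the 109000 Ω load: 11470 Ω.
V_A = 11.9 × 11470/(8200 + 11470) = 6.94 V.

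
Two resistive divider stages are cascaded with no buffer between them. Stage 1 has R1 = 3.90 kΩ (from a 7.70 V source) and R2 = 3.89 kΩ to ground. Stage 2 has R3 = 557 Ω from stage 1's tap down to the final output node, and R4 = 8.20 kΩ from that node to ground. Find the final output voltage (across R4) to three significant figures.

V_out ≈ 2.95 V

Stage 2 presents R3+R4 = 8757 Ω as a load on stage 1's tap.
Stage 1's lower leg becomes R2‖(R3+R4) = 2694 Ω, so V_mid = 7.70 × 2694/6594 = 3.146 V.
Stage 2 is itself unloaded: V_out = V_mid × R4/(R3+R4) = 3.146 × 8200/8757 = 2.95 V.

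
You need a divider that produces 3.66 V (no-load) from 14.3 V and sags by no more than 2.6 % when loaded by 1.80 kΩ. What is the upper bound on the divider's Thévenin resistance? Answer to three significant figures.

R_th ≤ 48.0 Ω

Loading drop = R_th/(R_th + R_L) ≤ 0.0260, so R_th ≤ R_L · ε/(1−ε) = 1.80 kΩ × 0.0260/0.9740 = 48.0 Ω.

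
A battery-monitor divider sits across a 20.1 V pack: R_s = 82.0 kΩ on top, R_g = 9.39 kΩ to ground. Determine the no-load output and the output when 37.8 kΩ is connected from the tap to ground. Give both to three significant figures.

Open-circuit: V = 20.1 × 9.39/(82.0 + 9.39) = 2.07 V.
With the load, R_g becomes R_g‖R_L = 7.522 kΩ, so V = 20.1 × 7.522/89.52 = 1.69 V.

Unloaded: 2.07 V; loaded: 1.69 V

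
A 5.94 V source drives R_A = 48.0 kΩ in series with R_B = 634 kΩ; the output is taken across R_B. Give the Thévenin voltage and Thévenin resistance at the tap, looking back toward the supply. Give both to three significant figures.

V_th is the open-circuit tap voltage: 5.94 × 634/(48.0 + 634) = 5.52 V.
With the supply zeroed, R_A and R_B appear in parallel from the tap: R_th = R_A‖R_B = (48.0 × 634)/682.0 = 44.6 kΩ.

V_th = 5.52 V, R_th = 44.6 kΩ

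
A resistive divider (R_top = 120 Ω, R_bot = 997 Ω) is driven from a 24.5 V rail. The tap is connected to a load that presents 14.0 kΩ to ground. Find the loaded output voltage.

V_out ≈ 21.7 V

The load sits in parallel with R_bot: R_bot‖R_L = (997 × 14000) / (997 + 14000) = 930.7 Ω.
V_out = 24.5 × 930.7 / (120 + 930.7) = 24.5 × 930.7/1051 = 21.7 V.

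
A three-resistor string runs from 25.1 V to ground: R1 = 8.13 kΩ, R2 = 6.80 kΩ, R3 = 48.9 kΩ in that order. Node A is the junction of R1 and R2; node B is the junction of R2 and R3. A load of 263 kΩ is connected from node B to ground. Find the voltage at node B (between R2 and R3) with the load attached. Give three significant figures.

V ≈ 18.4 V

At node B, R3 is in parallel with the load: R3‖R_L = 41.23 kΩ.
Below node A the resistance is R2 + (R3‖R_L) = 48.03 kΩ, so V_A = 25.1 × 48.03/56.16 = 21.47 V.
Then V_B = V_A × (R3‖R_L)/(R2 + R3‖R_L) = 21.47 × 41.23/48.03 = 18.4 V.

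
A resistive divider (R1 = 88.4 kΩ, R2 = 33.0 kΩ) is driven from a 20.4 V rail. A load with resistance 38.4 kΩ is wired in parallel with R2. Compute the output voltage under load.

V_out ≈ 3.41 V

The load sits in parallel with R2: R2‖R_L = (33.0 × 38.4) / (33.0 + 38.4) = 17.75 kΩ.
V_out = 20.4 × 17.75 / (88.4 + 17.75) = 20.4 × 17.75/106.1 = 3.41 V.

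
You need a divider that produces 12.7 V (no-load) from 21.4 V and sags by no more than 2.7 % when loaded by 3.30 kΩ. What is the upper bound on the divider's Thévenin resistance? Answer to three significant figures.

Loading drop = R_th/(R_th + R_L) ≤ 0.0270, so R_th ≤ R_L · ε/(1−ε) = 3.30 kΩ × 0.0270/0.9730 = 91.6 Ω.

R_th ≤ 91.6 Ω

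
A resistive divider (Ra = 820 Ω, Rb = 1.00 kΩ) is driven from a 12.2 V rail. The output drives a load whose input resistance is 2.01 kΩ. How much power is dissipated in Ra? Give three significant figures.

Total resistance from the source is Ra + (Rb‖R_L) = 1488 Ω, so I = 12.2/1488 Ω = 8.200 mA.
P = I²·Ra = (8.200 mA)² × 820 Ω = 55.1 mW.

P ≈ 55.1 mW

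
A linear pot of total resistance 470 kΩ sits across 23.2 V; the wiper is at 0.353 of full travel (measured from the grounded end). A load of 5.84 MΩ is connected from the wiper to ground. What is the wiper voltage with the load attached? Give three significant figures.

The wiper splits the pot into (1−α)R = 304.1 kΩ above and αR = 165.9 kΩ below.
Lower section ‖ load = 161.3 kΩ.
V_wiper = 23.2 × 161.3/(304.1 + 161.3) = 8.04 V.

V ≈ 8.04 V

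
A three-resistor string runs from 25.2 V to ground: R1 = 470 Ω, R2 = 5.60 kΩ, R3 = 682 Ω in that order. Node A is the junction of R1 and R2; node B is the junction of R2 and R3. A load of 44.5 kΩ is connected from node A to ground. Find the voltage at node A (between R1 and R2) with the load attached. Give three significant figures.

V ≈ 23.2 V

Below node A the series string R2+R3 = 6282 Ω sits in parallel with the 44500 Ω load: 5505 Ω.
V_A = 25.2 × 5505/(470 + 5505) = 23.2 V.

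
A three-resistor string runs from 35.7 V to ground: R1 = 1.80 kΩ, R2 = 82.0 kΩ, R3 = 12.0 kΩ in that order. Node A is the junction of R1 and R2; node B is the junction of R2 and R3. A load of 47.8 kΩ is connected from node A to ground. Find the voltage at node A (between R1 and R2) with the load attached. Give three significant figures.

Below node A the series string R2+R3 = 94.00 kΩ sits in parallel with the 47.8 kΩ load: 31.69 kΩ.
V_A = 35.7 × 31.69/(1.80 + 31.69) = 33.8 V.

V ≈ 33.8 V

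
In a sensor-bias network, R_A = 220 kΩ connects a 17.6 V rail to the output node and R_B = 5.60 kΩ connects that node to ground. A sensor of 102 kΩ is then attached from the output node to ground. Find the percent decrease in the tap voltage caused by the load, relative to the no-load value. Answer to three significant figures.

The divider's output (Thévenin) resistance is R_A‖R_B = 5.461 kΩ.
Fractional drop under load = R_th/(R_th + R_L) = 5.461 / (5.461 + 102) = 0.05082.
So the output falls by 5.08 %.

5.08 %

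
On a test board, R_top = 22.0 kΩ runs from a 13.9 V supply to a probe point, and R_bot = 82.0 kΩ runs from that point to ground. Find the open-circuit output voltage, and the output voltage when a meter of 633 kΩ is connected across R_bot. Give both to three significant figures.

Open-circuit: V = 13.9 × 82.0/(22.0 + 82.0) = 11.0 V.
With the load, R_bot becomes R_bot‖R_L = 72.60 kΩ, so V = 13.9 × 72.60/94.60 = 10.7 V.

Unloaded: 11.0 V; loaded: 10.7 V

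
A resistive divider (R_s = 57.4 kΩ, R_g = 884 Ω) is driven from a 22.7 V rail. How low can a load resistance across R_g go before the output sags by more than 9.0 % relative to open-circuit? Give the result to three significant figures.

R_L(min) ≈ 8.80 kΩ

Output resistance R_th = R_s‖R_g = (57400 × 884)/58280 = 870.6 Ω.
The fractional drop is R_th/(R_th + R_L); requiring this ≤ 0.0900 gives R_L ≥ R_th(1/0.0900 − 1) = 870.6 × 10.11 = 8.80 kΩ.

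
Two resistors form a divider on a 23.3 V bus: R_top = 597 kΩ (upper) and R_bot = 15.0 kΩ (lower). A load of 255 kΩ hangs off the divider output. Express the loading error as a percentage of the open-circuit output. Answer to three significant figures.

5.43 %

The divider's output (Thévenin) resistance is R_top‖R_bot = 14.63 kΩ.
Fractional drop under load = R_th/(R_th + R_L) = 14.63 / (14.63 + 255) = 0.05427.
So the output falls by 5.43 %.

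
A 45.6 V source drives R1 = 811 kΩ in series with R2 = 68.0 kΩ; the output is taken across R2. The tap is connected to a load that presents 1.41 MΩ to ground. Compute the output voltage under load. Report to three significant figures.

V_out ≈ 3.38 V

The load sits in parallel with R2: R2‖R_L = (68.0 × 1410) / (68.0 + 1410) = 64.87 kΩ.
V_out = 45.6 × 64.87 / (811 + 64.87) = 45.6 × 64.87/875.9 = 3.38 V.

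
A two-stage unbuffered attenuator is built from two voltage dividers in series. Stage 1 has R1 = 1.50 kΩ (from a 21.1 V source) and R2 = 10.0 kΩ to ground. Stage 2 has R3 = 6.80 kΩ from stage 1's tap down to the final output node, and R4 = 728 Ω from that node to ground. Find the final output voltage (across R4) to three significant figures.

V_out ≈ 1.51 V

Stage 2 presents R3+R4 = 7528 Ω as a load on stage 1's tap.
Stage 1's lower leg becomes R2‖(R3+R4) = 4295 Ω, so V_mid = 21.1 × 4295/5795 = 15.64 V.
Stage 2 is itself unloaded: V_out = V_mid × R4/(R3+R4) = 15.64 × 728/7528 = 1.51 V.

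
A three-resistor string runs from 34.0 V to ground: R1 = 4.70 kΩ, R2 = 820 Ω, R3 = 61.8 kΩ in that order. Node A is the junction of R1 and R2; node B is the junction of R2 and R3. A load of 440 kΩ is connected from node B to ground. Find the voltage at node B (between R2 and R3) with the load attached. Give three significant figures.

V ≈ 30.9 V

At node B, R3 is in parallel with the load: R3‖R_L = 54190 Ω.
Below node A the resistance is R2 + (R3‖R_L) = 55010 Ω, so V_A = 34.0 × 55010/59710 = 31.32 V.
Then V_B = V_A × (R3‖R_L)/(R2 + R3‖R_L) = 31.32 × 54190/55010 = 30.9 V.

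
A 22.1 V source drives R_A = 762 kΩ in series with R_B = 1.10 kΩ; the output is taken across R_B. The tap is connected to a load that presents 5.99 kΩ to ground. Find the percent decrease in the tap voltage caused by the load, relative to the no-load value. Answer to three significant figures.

The divider's output (Thévenin) resistance is R_A‖R_B = 1.098 kΩ.
Fractional drop under load = R_th/(R_th + R_L) = 1.098 / (1.098 + 5.99) = 0.1550.
So the output falls by 15.5 %.

15.5 %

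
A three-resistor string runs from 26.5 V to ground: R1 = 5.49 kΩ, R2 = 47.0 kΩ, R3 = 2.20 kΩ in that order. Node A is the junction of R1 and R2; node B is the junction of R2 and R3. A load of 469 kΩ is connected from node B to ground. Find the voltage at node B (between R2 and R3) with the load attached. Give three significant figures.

V ≈ 1.06 V

At node B, R3 is in parallel with the load: R3‖R_L = 2.190 kΩ.
Below node A the resistance is R2 + (R3‖R_L) = 49.19 kΩ, so V_A = 26.5 × 49.19/54.68 = 23.84 V.
Then V_B = V_A × (R3‖R_L)/(R2 + R3‖R_L) = 23.84 × 2.190/49.19 = 1.06 V.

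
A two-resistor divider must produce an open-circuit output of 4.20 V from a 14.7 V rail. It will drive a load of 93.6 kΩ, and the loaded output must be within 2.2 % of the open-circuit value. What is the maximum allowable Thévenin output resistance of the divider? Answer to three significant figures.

R_th ≤ 2.11 kΩ

Loading drop = R_th/(R_th + R_L) ≤ 0.0220, so R_th ≤ R_L · ε/(1−ε) = 93.6 kΩ × 0.0220/0.9780 = 2.11 kΩ.
(Any R1, R2 with R2/(R1+R2) = 0.286 and R1‖R2 ≤ 2.11 kΩ will meet the spec.)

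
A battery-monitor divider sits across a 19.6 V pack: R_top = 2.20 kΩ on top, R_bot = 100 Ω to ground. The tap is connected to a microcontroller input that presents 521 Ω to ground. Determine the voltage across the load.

The load sits in parallel with R_bot: R_bot‖R_L = (100 × 521) / (100 + 521) = 83.90 Ω.
V_out = 19.6 × 83.90 / (2200 + 83.90) = 19.6 × 83.90/2284 = 0.720 V.

V_out ≈ 0.720 V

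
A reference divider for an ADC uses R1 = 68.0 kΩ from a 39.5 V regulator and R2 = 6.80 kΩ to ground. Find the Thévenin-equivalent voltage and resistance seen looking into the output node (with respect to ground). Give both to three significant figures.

V_th = 3.59 V, R_th = 6.18 kΩ

V_th is the open-circuit tap voltage: 39.5 × 6.80/(68.0 + 6.80) = 3.59 V.
With the supply zeroed, R1 and R2 appear in parallel from the tap: R_th = R1‖R2 = (68.0 × 6.80)/74.80 = 6.18 kΩ.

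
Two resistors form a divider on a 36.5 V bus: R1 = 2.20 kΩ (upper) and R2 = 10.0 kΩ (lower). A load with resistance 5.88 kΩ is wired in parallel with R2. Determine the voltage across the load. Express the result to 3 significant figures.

V_out ≈ 22.9 V

The load sits in parallel with R2: R2‖R_L = (10.0 × 5.88) / (10.0 + 5.88) = 3.703 kΩ.
V_out = 36.5 × 3.703 / (2.20 + 3.703) = 36.5 × 3.703/5.903 = 22.9 V.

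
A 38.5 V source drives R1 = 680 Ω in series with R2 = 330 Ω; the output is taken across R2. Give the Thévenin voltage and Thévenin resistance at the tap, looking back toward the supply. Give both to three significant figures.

V_th is the open-circuit tap voltage: 38.5 × 330/(680 + 330) = 12.6 V.
With the supply zeroed, R1 and R2 appear in parallel from the tap: R_th = R1‖R2 = (680 × 330)/1010 = 222 Ω.

V_th = 12.6 V, R_th = 222 Ω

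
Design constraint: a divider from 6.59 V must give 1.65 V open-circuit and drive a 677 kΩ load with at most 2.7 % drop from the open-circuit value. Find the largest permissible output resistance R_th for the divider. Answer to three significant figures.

R_th ≤ 18.8 kΩ

Loading drop = R_th/(R_th + R_L) ≤ 0.0270, so R_th ≤ R_L · ε/(1−ε) = 677 kΩ × 0.0270/0.9730 = 18.8 kΩ.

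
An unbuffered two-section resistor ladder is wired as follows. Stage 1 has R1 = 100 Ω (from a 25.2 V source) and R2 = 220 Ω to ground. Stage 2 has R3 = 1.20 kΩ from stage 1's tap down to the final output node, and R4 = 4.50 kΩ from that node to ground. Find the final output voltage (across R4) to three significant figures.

Stage 2 presents R3+R4 = 5700 Ω as a load on stage 1's tap.
Stage 1's lower leg becomes R2‖(R3+R4) = 211.8 Ω, so V_mid = 25.2 × 211.8/311.8 = 17.12 V.
Stage 2 is itself unloaded: V_out = V_mid × R4/(R3+R4) = 17.12 × 4500/5700 = 13.5 V.

V_out ≈ 13.5 V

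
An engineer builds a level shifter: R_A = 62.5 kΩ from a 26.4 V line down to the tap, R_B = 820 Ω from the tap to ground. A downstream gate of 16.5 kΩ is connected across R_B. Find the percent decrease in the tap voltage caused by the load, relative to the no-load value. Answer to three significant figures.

4.68 %

The divider's output (Thévenin) resistance is R_A‖R_B = 809.4 Ω.
Fractional drop under load = R_th/(R_th + R_L) = 809.4 / (809.4 + 16500) = 0.04676.
So the output falls by 4.68 %.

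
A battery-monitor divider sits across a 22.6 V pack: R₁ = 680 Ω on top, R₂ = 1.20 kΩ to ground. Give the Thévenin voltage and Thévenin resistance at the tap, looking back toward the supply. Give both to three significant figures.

V_th = 14.4 V, R_th = 434 Ω

V_th is the open-circuit tap voltage: 22.6 × 1200/(680 + 1200) = 14.4 V.
With the supply zeroed, R₁ and R₂ appear in parallel from the tap: R_th = R₁‖R₂ = (680 × 1200)/1880 = 434 Ω.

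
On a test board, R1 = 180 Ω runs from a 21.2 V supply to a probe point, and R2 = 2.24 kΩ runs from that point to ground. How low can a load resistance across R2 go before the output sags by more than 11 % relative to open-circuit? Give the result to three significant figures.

R_L(min) ≈ 1.35 kΩ

Output resistance R_th = R1‖R2 = (180 × 2240)/2420 = 166.6 Ω.
The fractional drop is R_th/(R_th + R_L); requiring this ≤ 0.110 gives R_L ≥ R_th(1/0.110 − 1) = 166.6 × 8.091 = 1.35 kΩ.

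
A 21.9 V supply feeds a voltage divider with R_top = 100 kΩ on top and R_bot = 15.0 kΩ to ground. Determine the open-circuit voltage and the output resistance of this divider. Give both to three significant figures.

V_th = 2.86 V, R_th = 13.0 kΩ

V_th is the open-circuit tap voltage: 21.9 × 15.0/(100 + 15.0) = 2.86 V.
With the supply zeroed, R_top and R_bot appear in parallel from the tap: R_th = R_top‖R_bot = (100 × 15.0)/115.0 = 13.0 kΩ.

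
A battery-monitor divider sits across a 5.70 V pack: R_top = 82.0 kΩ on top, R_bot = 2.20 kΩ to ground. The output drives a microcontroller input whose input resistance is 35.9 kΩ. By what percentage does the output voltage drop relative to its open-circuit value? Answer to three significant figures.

The divider's output (Thévenin) resistance is R_top‖R_bot = 2.143 kΩ.
Fractional drop under load = R_th/(R_th + R_L) = 2.143 / (2.143 + 35.9) = 0.05632.
So the output falls by 5.63 %.

5.63 %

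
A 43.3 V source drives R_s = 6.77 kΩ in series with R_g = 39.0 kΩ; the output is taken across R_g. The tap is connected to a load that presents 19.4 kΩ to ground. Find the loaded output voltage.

The load sits in parallel with R_g: R_g‖R_L = (39.0 × 19.4) / (39.0 + 19.4) = 12.96 kΩ.
V_out = 43.3 × 12.96 / (6.77 + 12.96) = 43.3 × 12.96/19.73 = 28.4 V.
(Unloaded it would have been 36.9 V.)

V_out ≈ 28.4 V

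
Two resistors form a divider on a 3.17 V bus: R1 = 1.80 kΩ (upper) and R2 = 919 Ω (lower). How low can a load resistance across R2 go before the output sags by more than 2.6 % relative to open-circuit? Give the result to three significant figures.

R_L(min) ≈ 22.8 kΩ

Output resistance R_th = R1‖R2 = (1800 × 919)/2719 = 608.4 Ω.
The fractional drop is R_th/(R_th + R_L); requiring this ≤ 0.0260 gives R_L ≥ R_th(1/0.0260 − 1) = 608.4 × 37.46 = 22.8 kΩ.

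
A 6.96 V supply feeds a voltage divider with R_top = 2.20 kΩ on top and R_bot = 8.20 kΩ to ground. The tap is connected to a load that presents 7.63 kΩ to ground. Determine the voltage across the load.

The load sits in parallel with R_bot: R_bot‖R_L = (8.20 × 7.63) / (8.20 + 7.63) = 3.952 kΩ.
V_out = 6.96 × 3.952 / (2.20 + 3.952) = 6.96 × 3.952/6.152 = 4.47 V.
(Unloaded it would have been 5.49 V.)

V_out ≈ 4.47 V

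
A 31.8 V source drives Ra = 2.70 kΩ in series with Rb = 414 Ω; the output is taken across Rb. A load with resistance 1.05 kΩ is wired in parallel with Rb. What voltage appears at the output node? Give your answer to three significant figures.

The load sits in parallel with Rb: Rb‖R_L = (414 × 1050) / (414 + 1050) = 296.9 Ω.
V_out = 31.8 × 296.9 / (2700 + 296.9) = 31.8 × 296.9/2997 = 3.15 V.
(Unloaded it would have been 4.23 V.)

V_out ≈ 3.15 V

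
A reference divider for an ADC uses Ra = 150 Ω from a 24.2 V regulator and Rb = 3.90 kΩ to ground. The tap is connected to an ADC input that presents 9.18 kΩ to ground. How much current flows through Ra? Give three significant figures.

Rb‖R_L = 2737 Ω, so the source sees Ra + Rb‖R_L = 2887 Ω.
I = 24.2 V / 2887 Ω = 8.38 mA.

I ≈ 8.38 mA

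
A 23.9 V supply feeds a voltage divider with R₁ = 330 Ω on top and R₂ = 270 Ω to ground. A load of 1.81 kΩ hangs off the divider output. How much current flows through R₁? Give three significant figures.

I ≈ 42.3 mA

R₂‖R_L = 235.0 Ω, so the source sees R₁ + R₂‖R_L = 565.0 Ω.
I = 23.9 V / 565.0 Ω = 42.3 mA.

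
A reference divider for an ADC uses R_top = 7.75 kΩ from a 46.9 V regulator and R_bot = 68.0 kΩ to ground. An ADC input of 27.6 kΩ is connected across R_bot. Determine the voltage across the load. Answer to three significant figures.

V_out ≈ 33.6 V

The load sits in parallel with R_bot: R_bot‖R_L = (68.0 × 27.6) / (68.0 + 27.6) = 19.63 kΩ.
V_out = 46.9 × 19.63 / (7.75 + 19.63) = 46.9 × 19.63/27.38 = 33.6 V.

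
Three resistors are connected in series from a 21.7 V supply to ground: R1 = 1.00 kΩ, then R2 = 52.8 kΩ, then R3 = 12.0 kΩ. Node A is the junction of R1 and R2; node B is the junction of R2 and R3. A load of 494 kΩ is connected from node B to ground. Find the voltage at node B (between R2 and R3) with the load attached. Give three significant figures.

At node B, R3 is in parallel with the load: R3‖R_L = 11.72 kΩ.
Below node A the resistance is R2 + (R3‖R_L) = 64.52 kΩ, so V_A = 21.7 × 64.52/65.52 = 21.37 V.
Then V_B = V_A × (R3‖R_L)/(R2 + R3‖R_L) = 21.37 × 11.72/64.52 = 3.88 V.

V ≈ 3.88 V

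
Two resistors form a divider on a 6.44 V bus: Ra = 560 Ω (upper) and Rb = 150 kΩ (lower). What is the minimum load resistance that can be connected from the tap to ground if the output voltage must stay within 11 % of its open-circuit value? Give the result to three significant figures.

Output resistance R_th = Ra‖Rb = (560 × 150000)/150600 = 557.9 Ω.
The fractional drop is R_th/(R_th + R_L); requiring this ≤ 0.110 gives R_L ≥ R_th(1/0.110 − 1) = 557.9 × 8.091 = 4.51 kΩ.

R_L(min) ≈ 4.51 kΩ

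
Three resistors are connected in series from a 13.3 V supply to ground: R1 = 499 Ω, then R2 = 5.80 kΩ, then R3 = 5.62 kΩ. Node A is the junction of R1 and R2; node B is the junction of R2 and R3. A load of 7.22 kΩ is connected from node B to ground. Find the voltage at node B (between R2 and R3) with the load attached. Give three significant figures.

At node B, R3 is in parallel with the load: R3‖R_L = 3160 Ω.
Below node A the resistance is R2 + (R3‖R_L) = 8960 Ω, so V_A = 13.3 × 8960/9459 = 12.60 V.
Then V_B = V_A × (R3‖R_L)/(R2 + R3‖R_L) = 12.60 × 3160/8960 = 4.44 V.

V ≈ 4.44 V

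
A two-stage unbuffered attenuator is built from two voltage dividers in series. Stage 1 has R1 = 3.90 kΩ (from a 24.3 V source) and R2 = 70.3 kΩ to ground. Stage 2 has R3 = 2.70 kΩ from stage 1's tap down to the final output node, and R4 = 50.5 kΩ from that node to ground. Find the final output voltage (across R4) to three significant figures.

V_out ≈ 20.4 V

Stage 2 presents R3+R4 = 53.20 kΩ as a load on stage 1's tap.
Stage 1's lower leg becomes R2‖(R3+R4) = 30.28 kΩ, so V_mid = 24.3 × 30.28/34.18 = 21.53 V.
Stage 2 is itself unloaded: V_out = V_mid × R4/(R3+R4) = 21.53 × 50.5/53.20 = 20.4 V.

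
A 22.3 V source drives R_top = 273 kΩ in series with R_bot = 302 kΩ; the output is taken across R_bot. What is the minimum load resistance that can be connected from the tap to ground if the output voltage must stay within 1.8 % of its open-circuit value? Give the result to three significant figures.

Output resistance R_th = R_top‖R_bot = (273 × 302)/575.0 = 143.4 kΩ.
The fractional drop is R_th/(R_th + R_L); requiring this ≤ 0.0180 gives R_L ≥ R_th(1/0.0180 − 1) = 143.4 × 54.56 = 7.82 MΩ.

R_L(min) ≈ 7.82 MΩ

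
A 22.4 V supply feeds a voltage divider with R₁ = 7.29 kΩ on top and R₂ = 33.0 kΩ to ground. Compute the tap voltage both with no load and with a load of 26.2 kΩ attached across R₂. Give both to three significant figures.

Unloaded: 18.3 V; loaded: 14.9 V

Open-circuit: V = 22.4 × 33.0/(7.29 + 33.0) = 18.3 V.
With the load, R₂ becomes R₂‖R_L = 14.60 kΩ, so V = 22.4 × 14.60/21.89 = 14.9 V.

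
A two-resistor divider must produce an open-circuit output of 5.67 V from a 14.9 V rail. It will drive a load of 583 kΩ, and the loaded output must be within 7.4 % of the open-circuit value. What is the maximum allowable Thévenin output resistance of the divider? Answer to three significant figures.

Loading drop = R_th/(R_th + R_L) ≤ 0.0740, so R_th ≤ R_L · ε/(1−ε) = 583 kΩ × 0.0740/0.9260 = 46.6 kΩ.

R_th ≤ 46.6 kΩ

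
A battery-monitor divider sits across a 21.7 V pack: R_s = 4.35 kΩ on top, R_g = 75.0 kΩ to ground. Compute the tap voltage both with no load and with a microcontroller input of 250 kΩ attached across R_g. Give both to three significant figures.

Unloaded: 20.5 V; loaded: 20.2 V

Open-circuit: V = 21.7 × 75.0/(4.35 + 75.0) = 20.5 V.
With the load, R_g becomes R_g‖R_L = 57.69 kΩ, so V = 21.7 × 57.69/62.04 = 20.2 V.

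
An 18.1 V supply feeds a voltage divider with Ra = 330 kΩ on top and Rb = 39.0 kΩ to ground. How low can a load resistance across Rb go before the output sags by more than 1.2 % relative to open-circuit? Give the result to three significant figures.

R_L(min) ≈ 2.87 MΩ

Output resistance R_th = Ra‖Rb = (330 × 39.0)/369.0 = 34.88 kΩ.
The fractional drop is R_th/(R_th + R_L); requiring this ≤ 0.0120 gives R_L ≥ R_th(1/0.0120 − 1) = 34.88 × 82.33 = 2.87 MΩ.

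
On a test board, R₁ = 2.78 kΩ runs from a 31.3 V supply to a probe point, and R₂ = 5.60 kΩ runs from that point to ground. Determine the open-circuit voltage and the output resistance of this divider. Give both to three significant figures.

V_th = 20.9 V, R_th = 1.86 kΩ

V_th is the open-circuit tap voltage: 31.3 × 5.60/(2.78 + 5.60) = 20.9 V.
With the supply zeroed, R₁ and R₂ appear in parallel from the tap: R_th = R₁‖R₂ = (2.78 × 5.60)/8.380 = 1.86 kΩ.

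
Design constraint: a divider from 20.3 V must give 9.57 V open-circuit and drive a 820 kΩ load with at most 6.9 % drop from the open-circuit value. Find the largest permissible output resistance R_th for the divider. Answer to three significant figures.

Loading drop = R_th/(R_th + R_L) ≤ 0.0690, so R_th ≤ R_L · ε/(1−ε) = 820 kΩ × 0.0690/0.9310 = 60.8 kΩ.

R_th ≤ 60.8 kΩ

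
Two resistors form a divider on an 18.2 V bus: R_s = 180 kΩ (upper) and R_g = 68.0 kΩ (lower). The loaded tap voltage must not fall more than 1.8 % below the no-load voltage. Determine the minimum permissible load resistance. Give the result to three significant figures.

R_L(min) ≈ 2.69 MΩ

Output resistance R_th = R_s‖R_g = (180 × 68.0)/248.0 = 49.35 kΩ.
The fractional drop is R_th/(R_th + R_L); requiring this ≤ 0.0180 gives R_L ≥ R_th(1/0.0180 − 1) = 49.35 × 54.56 = 2.69 MΩ.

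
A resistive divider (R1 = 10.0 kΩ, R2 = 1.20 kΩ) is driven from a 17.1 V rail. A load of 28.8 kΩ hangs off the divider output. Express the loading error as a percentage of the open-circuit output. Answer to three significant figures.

3.59 %

The divider's output (Thévenin) resistance is R1‖R2 = 1.071 kΩ.
Fractional drop under load = R_th/(R_th + R_L) = 1.071 / (1.071 + 28.8) = 0.03587.
So the output falls by 3.59 %.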